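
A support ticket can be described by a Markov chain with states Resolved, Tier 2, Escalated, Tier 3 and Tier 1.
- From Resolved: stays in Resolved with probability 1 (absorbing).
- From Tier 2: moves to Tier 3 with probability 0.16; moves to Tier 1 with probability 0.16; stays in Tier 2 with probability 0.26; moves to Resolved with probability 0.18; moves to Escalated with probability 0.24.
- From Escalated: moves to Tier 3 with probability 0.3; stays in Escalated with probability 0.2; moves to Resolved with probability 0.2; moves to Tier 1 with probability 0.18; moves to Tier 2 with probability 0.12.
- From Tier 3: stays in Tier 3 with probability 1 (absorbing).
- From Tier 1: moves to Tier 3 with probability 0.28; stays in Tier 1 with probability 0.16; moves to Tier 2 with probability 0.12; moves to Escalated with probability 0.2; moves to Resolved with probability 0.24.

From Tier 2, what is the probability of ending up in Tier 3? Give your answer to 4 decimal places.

0.5207

Let h(s) be the probability of absorption at Tier 3 starting from transient state s. Then h(Tier 3) = 1 and h(Resolved) = 0. By first-step analysis:
h(Tier 2) = 0.18·0 + 0.26·h(Tier 2) + 0.24·h(Escalated) + 0.16·1 + 0.16·h(Tier 1)
h(Escalated) = 0.2·0 + 0.12·h(Tier 2) + 0.2·h(Escalated) + 0.3·1 + 0.18·h(Tier 1)
h(Tier 1) = 0.24·0 + 0.12·h(Tier 2) + 0.2·h(Escalated) + 0.28·1 + 0.16·h(Tier 1)
Solving: h(Tier 2) = 0.5207, h(Escalated) = 0.5757, h(Tier 1) = 0.5448.
Starting from Tier 2, the probability is 0.5207.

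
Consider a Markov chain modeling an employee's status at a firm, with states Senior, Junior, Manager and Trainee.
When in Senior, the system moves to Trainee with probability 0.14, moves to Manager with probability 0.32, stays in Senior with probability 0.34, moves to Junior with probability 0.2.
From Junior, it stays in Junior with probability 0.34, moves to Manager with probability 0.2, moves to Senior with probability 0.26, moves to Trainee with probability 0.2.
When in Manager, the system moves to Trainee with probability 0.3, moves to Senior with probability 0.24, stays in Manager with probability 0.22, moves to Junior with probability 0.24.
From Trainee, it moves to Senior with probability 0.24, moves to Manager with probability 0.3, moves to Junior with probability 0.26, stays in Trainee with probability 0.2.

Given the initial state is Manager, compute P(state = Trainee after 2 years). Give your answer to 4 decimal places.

0.2076

Propagate the distribution vector 2 years from Manager.
After 0 years: (0.0000, 0.0000, 1.0000, 0.0000)
After 1 year: (0.2400, 0.2400, 0.2200, 0.3000)
After 2 years: (0.2688, 0.2604, 0.2632, 0.2076)
P(in Trainee after 2 years) = 0.2076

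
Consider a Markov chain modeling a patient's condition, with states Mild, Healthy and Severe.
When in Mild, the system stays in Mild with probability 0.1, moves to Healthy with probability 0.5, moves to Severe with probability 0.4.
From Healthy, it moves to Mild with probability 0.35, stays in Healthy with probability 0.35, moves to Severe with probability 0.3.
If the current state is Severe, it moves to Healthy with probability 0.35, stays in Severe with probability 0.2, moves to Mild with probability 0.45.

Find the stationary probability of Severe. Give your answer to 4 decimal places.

Let the stationary distribution be π with π = πP and π_1 + π_2 + π_3 = 1.
π_1 = 0.1·π_1 + 0.35·π_2 + 0.45·π_3
π_2 = 0.5·π_1 + 0.35·π_2 + 0.35·π_3
Solving with the normalization constraint gives π = (0.3040, 0.3956, 0.3004).
So the stationary probability of Severe is 0.3004.

0.3004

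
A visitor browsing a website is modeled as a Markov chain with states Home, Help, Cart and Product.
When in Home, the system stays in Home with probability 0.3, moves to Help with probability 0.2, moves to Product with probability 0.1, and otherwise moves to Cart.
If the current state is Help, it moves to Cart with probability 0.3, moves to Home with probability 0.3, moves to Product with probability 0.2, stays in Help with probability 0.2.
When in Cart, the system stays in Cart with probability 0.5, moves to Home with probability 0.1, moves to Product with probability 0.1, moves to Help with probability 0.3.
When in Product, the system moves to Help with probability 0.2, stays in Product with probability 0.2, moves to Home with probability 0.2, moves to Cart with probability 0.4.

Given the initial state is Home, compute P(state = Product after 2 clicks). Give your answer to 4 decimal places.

0.1300

Propagate the distribution vector 2 clicks from Home.
After 0 clicks: (1.0000, 0.0000, 0.0000, 0.0000)
After 1 click: (0.3000, 0.2000, 0.4000, 0.1000)
After 2 clicks: (0.2100, 0.2400, 0.4200, 0.1300)
P(in Product after 2 clicks) = 0.1300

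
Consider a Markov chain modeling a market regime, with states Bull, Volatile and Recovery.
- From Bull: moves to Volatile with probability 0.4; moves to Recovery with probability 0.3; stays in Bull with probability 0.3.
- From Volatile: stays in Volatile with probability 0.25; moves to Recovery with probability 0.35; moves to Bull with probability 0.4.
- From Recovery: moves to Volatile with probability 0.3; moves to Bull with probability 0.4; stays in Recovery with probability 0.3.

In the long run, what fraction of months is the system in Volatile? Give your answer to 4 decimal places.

Let the stationary distribution be π with π = πP and π_1 + π_2 + π_3 = 1.
π_1 = 0.3·π_1 + 0.4·π_2 + 0.4·π_3
π_2 = 0.4·π_1 + 0.25·π_2 + 0.3·π_3
Solving with the normalization constraint gives π = (0.3636, 0.3203, 0.3160).
So the stationary probability of Volatile is 0.3203.

0.3203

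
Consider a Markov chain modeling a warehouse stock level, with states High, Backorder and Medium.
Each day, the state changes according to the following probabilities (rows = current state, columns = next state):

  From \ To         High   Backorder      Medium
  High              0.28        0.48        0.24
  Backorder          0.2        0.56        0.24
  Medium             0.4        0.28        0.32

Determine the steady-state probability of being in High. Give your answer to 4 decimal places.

0.2741

Let the stationary distribution be π with π = πP and π_1 + π_2 + π_3 = 1.
π_1 = 0.28·π_1 + 0.2·π_2 + 0.4·π_3
π_2 = 0.48·π_1 + 0.56·π_2 + 0.28·π_3
Solving with the normalization constraint gives π = (0.2741, 0.4650, 0.2609).
So the stationary probability of High is 0.2741.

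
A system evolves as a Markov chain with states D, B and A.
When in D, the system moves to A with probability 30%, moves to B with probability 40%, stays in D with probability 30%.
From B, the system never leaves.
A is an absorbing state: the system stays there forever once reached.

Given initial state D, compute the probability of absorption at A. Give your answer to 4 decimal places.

0.4286

Let h(s) be the probability of absorption at A starting from transient state s. Then h(A) = 1 and h(B) = 0. By first-step analysis:
h(D) = 0.3·h(D) + 0.4·0 + 0.3·1
Solving: h(D) = 0.4286.
Starting from D, the probability is 0.4286.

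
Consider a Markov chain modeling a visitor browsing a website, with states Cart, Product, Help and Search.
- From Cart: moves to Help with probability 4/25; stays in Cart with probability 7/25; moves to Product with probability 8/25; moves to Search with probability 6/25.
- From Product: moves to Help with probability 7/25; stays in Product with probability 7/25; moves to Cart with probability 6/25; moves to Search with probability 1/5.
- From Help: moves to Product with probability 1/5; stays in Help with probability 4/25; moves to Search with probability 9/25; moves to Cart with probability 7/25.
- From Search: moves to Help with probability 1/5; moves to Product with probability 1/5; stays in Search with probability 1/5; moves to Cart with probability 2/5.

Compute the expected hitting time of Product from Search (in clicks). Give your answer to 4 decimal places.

Let t(s) be the expected number of clicks to first reach Product from state s, with t(Product) = 0. Conditioning on the first click:
t(Cart) = 1 + 0.28·t(Cart) + 0.16·t(Help) + 0.24·t(Search)
t(Help) = 1 + 0.28·t(Cart) + 0.16·t(Help) + 0.36·t(Search)
t(Search) = 1 + 0.4·t(Cart) + 0.2·t(Help) + 0.2·t(Search)
Solving: t(Cart) = 3.7099, t(Help) = 4.2087, t(Search) = 4.1571.
Expected clicks from Search to Product: 4.1571.

4.1571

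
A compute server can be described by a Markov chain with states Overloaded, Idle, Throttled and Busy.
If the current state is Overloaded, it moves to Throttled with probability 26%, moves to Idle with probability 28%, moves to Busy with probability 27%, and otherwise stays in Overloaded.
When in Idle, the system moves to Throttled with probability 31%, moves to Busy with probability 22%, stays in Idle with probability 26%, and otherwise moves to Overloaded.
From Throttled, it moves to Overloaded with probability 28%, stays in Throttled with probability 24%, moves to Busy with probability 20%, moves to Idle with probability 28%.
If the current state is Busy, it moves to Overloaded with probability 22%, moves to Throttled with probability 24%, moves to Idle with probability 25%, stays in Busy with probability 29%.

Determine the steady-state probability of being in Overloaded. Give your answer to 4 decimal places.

0.2263

Let the stationary distribution be π with π = πP and π_1 + π_2 + π_3 + π_4 = 1.
π_1 = 0.19·π_1 + 0.21·π_2 + 0.28·π_3 + 0.22·π_4
π_2 = 0.28·π_1 + 0.26·π_2 + 0.28·π_3 + 0.25·π_4
π_3 = 0.26·π_1 + 0.31·π_2 + 0.24·π_3 + 0.24·π_4
Solving with the normalization constraint gives π = (0.2263, 0.2674, 0.2632, 0.2431).
So the stationary probability of Overloaded is 0.2263.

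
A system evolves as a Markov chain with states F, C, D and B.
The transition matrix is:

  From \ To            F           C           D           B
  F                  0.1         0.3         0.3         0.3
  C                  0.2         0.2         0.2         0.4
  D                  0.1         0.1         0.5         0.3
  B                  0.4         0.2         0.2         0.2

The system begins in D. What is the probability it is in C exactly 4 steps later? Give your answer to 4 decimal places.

Propagate the distribution vector 4 steps from D.
After 0 steps: (0.0000, 0.0000, 1.0000, 0.0000)
After 1 step: (0.1000, 0.1000, 0.5000, 0.3000)
After 2 steps: (0.2000, 0.1600, 0.3600, 0.2800)
After 3 steps: (0.2000, 0.1840, 0.3280, 0.2880)
After 4 steps: (0.2048, 0.1872, 0.3184, 0.2896)
P(in C after 4 steps) = 0.1872

0.1872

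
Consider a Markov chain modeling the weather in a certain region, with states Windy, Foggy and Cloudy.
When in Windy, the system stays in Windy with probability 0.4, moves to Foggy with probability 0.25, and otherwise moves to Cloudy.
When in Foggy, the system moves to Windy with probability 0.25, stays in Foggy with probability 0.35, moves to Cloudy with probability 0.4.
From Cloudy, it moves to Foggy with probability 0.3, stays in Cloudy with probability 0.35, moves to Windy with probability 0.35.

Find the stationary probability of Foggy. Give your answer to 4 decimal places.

0.2981

Let the stationary distribution be π with π = πP and π_1 + π_2 + π_3 = 1.
π_1 = 0.4·π_1 + 0.25·π_2 + 0.35·π_3
π_2 = 0.25·π_1 + 0.35·π_2 + 0.3·π_3
Solving with the normalization constraint gives π = (0.3370, 0.2981, 0.3649).
So the stationary probability of Foggy is 0.2981.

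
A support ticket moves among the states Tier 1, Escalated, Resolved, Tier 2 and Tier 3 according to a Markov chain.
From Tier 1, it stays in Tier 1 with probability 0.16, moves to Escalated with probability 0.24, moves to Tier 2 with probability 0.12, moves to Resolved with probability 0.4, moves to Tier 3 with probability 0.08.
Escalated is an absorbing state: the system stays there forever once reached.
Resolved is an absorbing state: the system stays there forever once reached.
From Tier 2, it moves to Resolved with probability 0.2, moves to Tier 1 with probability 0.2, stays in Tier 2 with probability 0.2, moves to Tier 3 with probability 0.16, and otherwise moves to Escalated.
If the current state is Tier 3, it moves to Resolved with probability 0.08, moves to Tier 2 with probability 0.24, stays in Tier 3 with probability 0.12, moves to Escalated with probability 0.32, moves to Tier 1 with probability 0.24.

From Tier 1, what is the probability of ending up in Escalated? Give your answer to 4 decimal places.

0.4207

Let h(s) be the probability of absorption at Escalated starting from transient state s. Then h(Escalated) = 1 and h(Resolved) = 0. By first-step analysis:
h(Tier 1) = 0.16·h(Tier 1) + 0.24·1 + 0.4·0 + 0.12·h(Tier 2) + 0.08·h(Tier 3)
h(Tier 2) = 0.2·h(Tier 1) + 0.24·1 + 0.2·0 + 0.2·h(Tier 2) + 0.16·h(Tier 3)
h(Tier 3) = 0.24·h(Tier 1) + 0.32·1 + 0.08·0 + 0.24·h(Tier 2) + 0.12·h(Tier 3)
Solving: h(Tier 1) = 0.4207, h(Tier 2) = 0.5297, h(Tier 3) = 0.6229.
Starting from Tier 1, the probability is 0.4207.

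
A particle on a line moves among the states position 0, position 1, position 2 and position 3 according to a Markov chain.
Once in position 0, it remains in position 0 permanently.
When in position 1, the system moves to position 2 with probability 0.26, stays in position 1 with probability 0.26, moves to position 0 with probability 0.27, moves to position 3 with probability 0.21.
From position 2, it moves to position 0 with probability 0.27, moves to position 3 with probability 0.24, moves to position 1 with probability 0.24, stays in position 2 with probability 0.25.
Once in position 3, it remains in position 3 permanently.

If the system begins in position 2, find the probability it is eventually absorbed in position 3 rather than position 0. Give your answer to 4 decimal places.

0.4629

Let h(s) be the probability of absorption at position 3 starting from transient state s. Then h(position 3) = 1 and h(position 0) = 0. By first-step analysis:
h(position 1) = 0.27·0 + 0.26·h(position 1) + 0.26·h(position 2) + 0.21·1
h(position 2) = 0.27·0 + 0.24·h(position 1) + 0.25·h(position 2) + 0.24·1
Solving: h(position 1) = 0.4464, h(position 2) = 0.4629.
Starting from position 2, the probability is 0.4629.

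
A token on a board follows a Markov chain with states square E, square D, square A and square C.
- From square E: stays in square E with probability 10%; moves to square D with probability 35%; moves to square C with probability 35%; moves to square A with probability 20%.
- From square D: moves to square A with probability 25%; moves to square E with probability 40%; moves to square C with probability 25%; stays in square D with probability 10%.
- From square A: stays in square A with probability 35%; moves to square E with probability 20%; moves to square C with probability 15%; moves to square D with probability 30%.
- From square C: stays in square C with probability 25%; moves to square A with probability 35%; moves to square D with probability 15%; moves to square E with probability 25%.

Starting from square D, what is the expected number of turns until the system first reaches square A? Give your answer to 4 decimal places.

3.7883

Let t(s) be the expected number of turns to first reach square A from state s, with t(square A) = 0. Conditioning on the first turn:
t(square E) = 1 + 0.1·t(square E) + 0.35·t(square D) + 0.35·t(square C)
t(square D) = 1 + 0.4·t(square E) + 0.1·t(square D) + 0.25·t(square C)
t(square C) = 1 + 0.25·t(square E) + 0.15·t(square D) + 0.25·t(square C)
Solving: t(square E) = 3.9035, t(square D) = 3.7883, t(square C) = 3.3921.
Expected turns from square D to square A: 3.7883.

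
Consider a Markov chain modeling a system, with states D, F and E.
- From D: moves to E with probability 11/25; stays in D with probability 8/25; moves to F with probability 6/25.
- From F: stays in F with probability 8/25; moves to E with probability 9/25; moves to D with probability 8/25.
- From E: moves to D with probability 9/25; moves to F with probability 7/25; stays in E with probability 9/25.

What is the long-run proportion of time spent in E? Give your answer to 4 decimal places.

Let the stationary distribution be π with π = πP and π_1 + π_2 + π_3 = 1.
π_1 = 0.32·π_1 + 0.32·π_2 + 0.36·π_3
π_2 = 0.24·π_1 + 0.32·π_2 + 0.28·π_3
Solving with the normalization constraint gives π = (0.3355, 0.2777, 0.3868).
So the stationary probability of E is 0.3868.

0.3868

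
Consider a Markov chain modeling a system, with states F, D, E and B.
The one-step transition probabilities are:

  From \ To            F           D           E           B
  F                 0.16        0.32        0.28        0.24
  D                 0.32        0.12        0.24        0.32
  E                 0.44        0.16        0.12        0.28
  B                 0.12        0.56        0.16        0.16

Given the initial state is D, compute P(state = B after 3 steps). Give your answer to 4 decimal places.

Propagate the distribution vector 3 steps from D.
After 0 steps: (0.0000, 1.0000, 0.0000, 0.0000)
After 1 step: (0.3200, 0.1200, 0.2400, 0.3200)
After 2 steps: (0.2336, 0.3344, 0.1984, 0.2336)
After 3 steps: (0.2597, 0.2774, 0.2068, 0.2560)
P(in B after 3 steps) = 0.2560

0.2560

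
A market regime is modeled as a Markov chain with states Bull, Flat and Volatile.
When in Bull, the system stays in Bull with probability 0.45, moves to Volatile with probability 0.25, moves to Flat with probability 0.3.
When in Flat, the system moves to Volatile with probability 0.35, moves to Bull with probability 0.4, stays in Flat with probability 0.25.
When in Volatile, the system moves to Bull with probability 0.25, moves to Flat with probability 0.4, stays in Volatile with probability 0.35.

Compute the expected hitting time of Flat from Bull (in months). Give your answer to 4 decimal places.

Let t(s) be the expected number of months to first reach Flat from state s, with t(Flat) = 0. Conditioning on the first month:
t(Bull) = 1 + 0.45·t(Bull) + 0.25·t(Volatile)
t(Volatile) = 1 + 0.25·t(Bull) + 0.35·t(Volatile)
Solving: t(Bull) = 3.0508, t(Volatile) = 2.7119.
Expected months from Bull to Flat: 3.0508.

3.0508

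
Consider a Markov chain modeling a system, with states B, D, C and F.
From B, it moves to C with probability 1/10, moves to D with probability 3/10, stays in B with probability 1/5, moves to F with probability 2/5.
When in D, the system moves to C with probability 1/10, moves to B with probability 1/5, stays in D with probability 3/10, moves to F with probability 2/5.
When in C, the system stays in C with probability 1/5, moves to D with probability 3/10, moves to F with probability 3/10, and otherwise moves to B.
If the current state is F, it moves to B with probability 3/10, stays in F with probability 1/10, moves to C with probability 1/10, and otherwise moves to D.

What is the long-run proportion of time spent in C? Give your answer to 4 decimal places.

Let the stationary distribution be π with π = πP and π_1 + π_2 + π_3 + π_4 = 1.
π_1 = 0.2·π_1 + 0.2·π_2 + 0.2·π_3 + 0.3·π_4
π_2 = 0.3·π_1 + 0.3·π_2 + 0.3·π_3 + 0.5·π_4
π_3 = 0.1·π_1 + 0.1·π_2 + 0.2·π_3 + 0.1·π_4
Solving with the normalization constraint gives π = (0.2299, 0.3598, 0.1111, 0.2991).
So the stationary probability of C is 0.1111.

0.1111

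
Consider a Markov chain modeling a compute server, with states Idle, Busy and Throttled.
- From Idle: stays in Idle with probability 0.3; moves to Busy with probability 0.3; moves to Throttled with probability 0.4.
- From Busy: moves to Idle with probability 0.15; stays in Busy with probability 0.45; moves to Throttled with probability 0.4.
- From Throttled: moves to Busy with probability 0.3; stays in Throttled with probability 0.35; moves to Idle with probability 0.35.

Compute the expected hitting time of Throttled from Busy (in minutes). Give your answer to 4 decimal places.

2.5000

Let t(s) be the expected number of minutes to first reach Throttled from state s, with t(Throttled) = 0. Conditioning on the first minute:
t(Idle) = 1 + 0.3·t(Idle) + 0.3·t(Busy)
t(Busy) = 1 + 0.15·t(Idle) + 0.45·t(Busy)
Solving: t(Idle) = 2.5000, t(Busy) = 2.5000.
Expected minutes from Busy to Throttled: 2.5000.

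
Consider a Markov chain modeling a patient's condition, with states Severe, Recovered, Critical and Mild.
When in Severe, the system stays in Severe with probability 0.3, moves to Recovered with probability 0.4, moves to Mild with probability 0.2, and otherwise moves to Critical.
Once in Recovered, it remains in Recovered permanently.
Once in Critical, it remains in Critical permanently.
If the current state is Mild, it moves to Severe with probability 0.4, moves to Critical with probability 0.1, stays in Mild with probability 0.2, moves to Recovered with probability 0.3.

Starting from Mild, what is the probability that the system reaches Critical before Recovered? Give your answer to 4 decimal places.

Let h(s) be the probability of absorption at Critical starting from transient state s. Then h(Critical) = 1 and h(Recovered) = 0. By first-step analysis:
h(Severe) = 0.3·h(Severe) + 0.4·0 + 0.1·1 + 0.2·h(Mild)
h(Mild) = 0.4·h(Severe) + 0.3·0 + 0.1·1 + 0.2·h(Mild)
Solving: h(Severe) = 0.2083, h(Mild) = 0.2292.
Starting from Mild, the probability is 0.2292.

0.2292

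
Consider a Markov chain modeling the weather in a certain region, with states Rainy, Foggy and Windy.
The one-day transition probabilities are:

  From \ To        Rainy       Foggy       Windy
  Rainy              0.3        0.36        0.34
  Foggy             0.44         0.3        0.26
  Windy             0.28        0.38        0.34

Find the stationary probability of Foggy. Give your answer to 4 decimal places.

Let the stationary distribution be π with π = πP and π_1 + π_2 + π_3 = 1.
π_1 = 0.3·π_1 + 0.44·π_2 + 0.28·π_3
π_2 = 0.36·π_1 + 0.3·π_2 + 0.38·π_3
Solving with the normalization constraint gives π = (0.3421, 0.3455, 0.3124).
So the stationary probability of Foggy is 0.3455.

0.3455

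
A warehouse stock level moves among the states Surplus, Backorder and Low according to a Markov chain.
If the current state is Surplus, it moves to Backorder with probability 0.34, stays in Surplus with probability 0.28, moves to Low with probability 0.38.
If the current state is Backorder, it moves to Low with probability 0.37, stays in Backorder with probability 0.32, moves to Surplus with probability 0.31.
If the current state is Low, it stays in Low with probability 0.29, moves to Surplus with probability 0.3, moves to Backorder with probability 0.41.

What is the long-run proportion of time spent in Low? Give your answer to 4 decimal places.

Let the stationary distribution be π with π = πP and π_1 + π_2 + π_3 = 1.
π_1 = 0.28·π_1 + 0.31·π_2 + 0.3·π_3
π_2 = 0.34·π_1 + 0.32·π_2 + 0.41·π_3
Solving with the normalization constraint gives π = (0.2976, 0.3570, 0.3453).
So the stationary probability of Low is 0.3453.

0.3453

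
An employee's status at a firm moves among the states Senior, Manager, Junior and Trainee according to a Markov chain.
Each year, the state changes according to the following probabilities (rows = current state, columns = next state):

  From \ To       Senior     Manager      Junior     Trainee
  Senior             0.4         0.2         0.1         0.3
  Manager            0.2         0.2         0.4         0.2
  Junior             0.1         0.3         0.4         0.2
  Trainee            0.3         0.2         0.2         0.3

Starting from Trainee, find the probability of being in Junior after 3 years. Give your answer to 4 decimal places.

0.2670

Propagate the distribution vector 3 years from Trainee.
After 0 years: (0.0000, 0.0000, 0.0000, 1.0000)
After 1 year: (0.3000, 0.2000, 0.2000, 0.3000)
After 2 years: (0.2700, 0.2200, 0.2500, 0.2600)
After 3 years: (0.2550, 0.2250, 0.2670, 0.2530)
P(in Junior after 3 years) = 0.2670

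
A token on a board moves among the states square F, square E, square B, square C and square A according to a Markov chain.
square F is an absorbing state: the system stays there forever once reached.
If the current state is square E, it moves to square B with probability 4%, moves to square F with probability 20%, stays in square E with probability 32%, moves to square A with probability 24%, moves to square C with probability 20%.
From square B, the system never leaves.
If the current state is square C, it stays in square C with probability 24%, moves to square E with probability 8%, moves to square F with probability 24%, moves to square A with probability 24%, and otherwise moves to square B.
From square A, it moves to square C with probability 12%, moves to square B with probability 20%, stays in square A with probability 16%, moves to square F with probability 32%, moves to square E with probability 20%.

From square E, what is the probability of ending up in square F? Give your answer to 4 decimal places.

Let h(s) be the probability of absorption at square F starting from transient state s. Then h(square F) = 1 and h(square B) = 0. By first-step analysis:
h(square E) = 0.2·1 + 0.32·h(square E) + 0.04·0 + 0.2·h(square C) + 0.24·h(square A)
h(square C) = 0.24·1 + 0.08·h(square E) + 0.2·0 + 0.24·h(square C) + 0.24·h(square A)
h(square A) = 0.32·1 + 0.2·h(square E) + 0.2·0 + 0.12·h(square C) + 0.16·h(square A)
Solving: h(square E) = 0.6886, h(square C) = 0.5868, h(square A) = 0.6287.
Starting from square E, the probability is 0.6886.

0.6886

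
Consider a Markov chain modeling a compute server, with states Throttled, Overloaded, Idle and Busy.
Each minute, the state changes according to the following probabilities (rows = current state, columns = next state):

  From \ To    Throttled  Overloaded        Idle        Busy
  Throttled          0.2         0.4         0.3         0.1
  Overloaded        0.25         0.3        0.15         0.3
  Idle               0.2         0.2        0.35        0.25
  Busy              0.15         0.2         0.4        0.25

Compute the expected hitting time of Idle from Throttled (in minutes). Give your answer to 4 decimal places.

Let t(s) be the expected number of minutes to first reach Idle from state s, with t(Idle) = 0. Conditioning on the first minute:
t(Throttled) = 1 + 0.2·t(Throttled) + 0.4·t(Overloaded) + 0.1·t(Busy)
t(Overloaded) = 1 + 0.25·t(Throttled) + 0.3·t(Overloaded) + 0.3·t(Busy)
t(Busy) = 1 + 0.15·t(Throttled) + 0.2·t(Overloaded) + 0.25·t(Busy)
Solving: t(Throttled) = 3.7002, t(Overloaded) = 4.1082, t(Busy) = 3.1689.
Expected minutes from Throttled to Idle: 3.7002.

3.7002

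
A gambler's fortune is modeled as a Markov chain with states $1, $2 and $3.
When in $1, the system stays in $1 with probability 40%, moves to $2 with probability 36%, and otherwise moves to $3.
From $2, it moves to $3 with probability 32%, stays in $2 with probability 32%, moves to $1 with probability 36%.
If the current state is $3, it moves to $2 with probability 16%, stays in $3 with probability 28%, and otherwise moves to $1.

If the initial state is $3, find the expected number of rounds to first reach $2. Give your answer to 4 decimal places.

3.8978

Let t(s) be the expected number of rounds to first reach $2 from state s, with t($2) = 0. Conditioning on the first round:
t($1) = 1 + 0.4·t($1) + 0.24·t($3)
t($3) = 1 + 0.56·t($1) + 0.28·t($3)
Solving: t($1) = 3.2258, t($3) = 3.8978.
Expected rounds from $3 to $2: 3.8978.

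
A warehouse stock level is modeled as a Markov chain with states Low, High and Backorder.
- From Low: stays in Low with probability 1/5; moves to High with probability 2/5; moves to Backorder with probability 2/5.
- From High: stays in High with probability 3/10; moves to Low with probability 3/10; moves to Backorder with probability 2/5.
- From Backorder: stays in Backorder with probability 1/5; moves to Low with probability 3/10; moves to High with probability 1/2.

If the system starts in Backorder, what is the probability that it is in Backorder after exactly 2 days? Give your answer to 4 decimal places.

0.3600

Sum over the intermediate state after 1 day:
P = P(Backorder→Low)·P(Low→Backorder) + P(Backorder→High)·P(High→Backorder) + P(Backorder→Backorder)·P(Backorder→Backorder)
  = 0.3×0.4 + 0.5×0.4 + 0.2×0.2
  = 0.1200 + 0.2000 + 0.0400 = 0.3600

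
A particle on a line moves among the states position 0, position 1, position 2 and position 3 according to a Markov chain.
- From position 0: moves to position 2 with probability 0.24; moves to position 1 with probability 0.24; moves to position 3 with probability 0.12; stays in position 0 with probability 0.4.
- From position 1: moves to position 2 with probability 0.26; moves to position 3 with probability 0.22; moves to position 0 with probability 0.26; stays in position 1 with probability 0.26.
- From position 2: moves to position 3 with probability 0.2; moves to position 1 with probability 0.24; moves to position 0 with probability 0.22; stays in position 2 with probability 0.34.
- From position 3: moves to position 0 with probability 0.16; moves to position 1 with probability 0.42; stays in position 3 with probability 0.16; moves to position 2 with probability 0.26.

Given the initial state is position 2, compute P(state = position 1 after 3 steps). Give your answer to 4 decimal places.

Propagate the distribution vector 3 steps from position 2.
After 0 steps: (0.0000, 0.0000, 1.0000, 0.0000)
After 1 step: (0.2200, 0.2400, 0.3400, 0.2000)
After 2 steps: (0.2572, 0.2808, 0.2828, 0.1792)
After 3 steps: (0.2668, 0.2779, 0.2775, 0.1779)
P(in position 1 after 3 steps) = 0.2779

0.2779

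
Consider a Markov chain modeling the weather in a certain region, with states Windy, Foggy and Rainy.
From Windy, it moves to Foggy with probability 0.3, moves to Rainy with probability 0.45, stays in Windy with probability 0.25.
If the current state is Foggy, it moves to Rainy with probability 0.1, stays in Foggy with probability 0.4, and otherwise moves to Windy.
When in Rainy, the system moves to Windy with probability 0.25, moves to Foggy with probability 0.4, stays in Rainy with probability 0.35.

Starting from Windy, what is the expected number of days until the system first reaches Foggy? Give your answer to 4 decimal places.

Let t(s) be the expected number of days to first reach Foggy from state s, with t(Foggy) = 0. Conditioning on the first day:
t(Windy) = 1 + 0.25·t(Windy) + 0.45·t(Rainy)
t(Rainy) = 1 + 0.25·t(Windy) + 0.35·t(Rainy)
Solving: t(Windy) = 2.9333, t(Rainy) = 2.6667.
Expected days from Windy to Foggy: 2.9333.

2.9333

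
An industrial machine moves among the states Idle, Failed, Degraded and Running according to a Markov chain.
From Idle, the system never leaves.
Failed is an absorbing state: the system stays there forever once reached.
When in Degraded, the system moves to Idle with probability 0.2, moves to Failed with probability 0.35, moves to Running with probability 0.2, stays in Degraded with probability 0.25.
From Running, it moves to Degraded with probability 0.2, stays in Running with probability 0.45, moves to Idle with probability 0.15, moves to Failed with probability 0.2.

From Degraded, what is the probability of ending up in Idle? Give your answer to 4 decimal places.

0.3758

Let h(s) be the probability of absorption at Idle starting from transient state s. Then h(Idle) = 1 and h(Failed) = 0. By first-step analysis:
h(Degraded) = 0.2·1 + 0.35·0 + 0.25·h(Degraded) + 0.2·h(Running)
h(Running) = 0.15·1 + 0.2·0 + 0.2·h(Degraded) + 0.45·h(Running)
Solving: h(Degraded) = 0.3758, h(Running) = 0.4094.
Starting from Degraded, the probability is 0.3758.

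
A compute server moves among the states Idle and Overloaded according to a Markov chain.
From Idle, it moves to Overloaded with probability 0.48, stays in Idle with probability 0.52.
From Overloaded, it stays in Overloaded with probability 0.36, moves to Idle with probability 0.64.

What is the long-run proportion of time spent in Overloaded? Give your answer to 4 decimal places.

Let the stationary distribution be π with π = πP and π_1 + π_2 = 1.
π_1 = 0.52·π_1 + 0.64·π_2
Solving with the normalization constraint gives π = (0.5714, 0.4286).
So the stationary probability of Overloaded is 0.4286.

0.4286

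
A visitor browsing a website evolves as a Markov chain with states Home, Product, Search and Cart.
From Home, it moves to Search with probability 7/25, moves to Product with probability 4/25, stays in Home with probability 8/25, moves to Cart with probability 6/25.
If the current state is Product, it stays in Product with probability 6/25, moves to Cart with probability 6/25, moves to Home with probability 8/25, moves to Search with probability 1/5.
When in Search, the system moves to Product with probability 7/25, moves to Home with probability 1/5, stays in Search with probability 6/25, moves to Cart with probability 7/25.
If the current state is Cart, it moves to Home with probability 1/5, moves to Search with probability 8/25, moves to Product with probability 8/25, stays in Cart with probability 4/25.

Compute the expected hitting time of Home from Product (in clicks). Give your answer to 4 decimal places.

Let t(s) be the expected number of clicks to first reach Home from state s, with t(Home) = 0. Conditioning on the first click:
t(Product) = 1 + 0.24·t(Product) + 0.2·t(Search) + 0.24·t(Cart)
t(Search) = 1 + 0.28·t(Product) + 0.24·t(Search) + 0.28·t(Cart)
t(Cart) = 1 + 0.32·t(Product) + 0.32·t(Search) + 0.16·t(Cart)
Solving: t(Product) = 3.7906, t(Search) = 4.2842, t(Cart) = 4.2666.
Expected clicks from Product to Home: 3.7906.

3.7906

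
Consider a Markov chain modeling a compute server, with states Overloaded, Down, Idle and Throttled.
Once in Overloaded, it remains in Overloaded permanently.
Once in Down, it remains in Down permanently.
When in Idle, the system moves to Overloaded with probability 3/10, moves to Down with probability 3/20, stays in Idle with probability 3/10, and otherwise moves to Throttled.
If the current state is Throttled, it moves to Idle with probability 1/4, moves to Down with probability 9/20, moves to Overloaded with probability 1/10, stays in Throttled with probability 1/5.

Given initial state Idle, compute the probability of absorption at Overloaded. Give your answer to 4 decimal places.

Let h(s) be the probability of absorption at Overloaded starting from transient state s. Then h(Overloaded) = 1 and h(Down) = 0. By first-step analysis:
h(Idle) = 0.3·1 + 0.15·0 + 0.3·h(Idle) + 0.25·h(Throttled)
h(Throttled) = 0.1·1 + 0.45·0 + 0.25·h(Idle) + 0.2·h(Throttled)
Solving: h(Idle) = 0.5327, h(Throttled) = 0.2915.
Starting from Idle, the probability is 0.5327.

0.5327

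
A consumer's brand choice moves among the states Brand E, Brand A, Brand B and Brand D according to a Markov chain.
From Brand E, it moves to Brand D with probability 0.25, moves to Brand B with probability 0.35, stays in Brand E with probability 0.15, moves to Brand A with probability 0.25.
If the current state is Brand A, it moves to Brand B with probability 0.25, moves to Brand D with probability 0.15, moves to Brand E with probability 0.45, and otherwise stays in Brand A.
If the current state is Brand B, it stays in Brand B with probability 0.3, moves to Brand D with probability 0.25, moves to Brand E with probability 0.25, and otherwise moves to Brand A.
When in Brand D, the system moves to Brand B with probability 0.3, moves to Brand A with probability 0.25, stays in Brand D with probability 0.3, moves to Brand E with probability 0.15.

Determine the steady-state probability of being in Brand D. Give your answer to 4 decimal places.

Let the stationary distribution be π with π = πP and π_1 + π_2 + π_3 + π_4 = 1.
π_1 = 0.15·π_1 + 0.45·π_2 + 0.25·π_3 + 0.15·π_4
π_2 = 0.25·π_1 + 0.15·π_2 + 0.2·π_3 + 0.25·π_4
π_3 = 0.35·π_1 + 0.25·π_2 + 0.3·π_3 + 0.3·π_4
Solving with the normalization constraint gives π = (0.2442, 0.2136, 0.3015, 0.2407).
So the stationary probability of Brand D is 0.2407.

0.2407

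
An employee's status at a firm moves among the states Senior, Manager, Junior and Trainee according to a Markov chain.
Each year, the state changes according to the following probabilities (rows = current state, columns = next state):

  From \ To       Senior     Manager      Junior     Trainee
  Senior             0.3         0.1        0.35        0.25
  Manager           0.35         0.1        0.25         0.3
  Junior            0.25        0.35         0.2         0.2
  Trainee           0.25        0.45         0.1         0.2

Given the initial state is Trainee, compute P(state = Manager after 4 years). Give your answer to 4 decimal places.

Propagate the distribution vector 4 years from Trainee.
After 0 years: (0.0000, 0.0000, 0.0000, 1.0000)
After 1 year: (0.2500, 0.4500, 0.1000, 0.2000)
After 2 years: (0.3075, 0.1950, 0.2400, 0.2575)
After 3 years: (0.2849, 0.2501, 0.2301, 0.2349)
After 4 years: (0.2893, 0.2397, 0.2318, 0.2393)
P(in Manager after 4 years) = 0.2397

0.2397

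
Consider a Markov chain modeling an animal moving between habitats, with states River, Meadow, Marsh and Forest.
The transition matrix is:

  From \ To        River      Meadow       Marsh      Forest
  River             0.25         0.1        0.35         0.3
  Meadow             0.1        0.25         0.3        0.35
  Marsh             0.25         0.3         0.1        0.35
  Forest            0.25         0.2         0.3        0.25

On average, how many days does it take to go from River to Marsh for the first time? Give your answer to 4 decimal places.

3.0511

Let t(s) be the expected number of days to first reach Marsh from state s, with t(Marsh) = 0. Conditioning on the first day:
t(River) = 1 + 0.25·t(River) + 0.1·t(Meadow) + 0.3·t(Forest)
t(Meadow) = 1 + 0.1·t(River) + 0.25·t(Meadow) + 0.35·t(Forest)
t(Forest) = 1 + 0.25·t(River) + 0.2·t(Meadow) + 0.25·t(Forest)
Solving: t(River) = 3.0511, t(Meadow) = 3.2402, t(Forest) = 3.2144.
Expected days from River to Marsh: 3.0511.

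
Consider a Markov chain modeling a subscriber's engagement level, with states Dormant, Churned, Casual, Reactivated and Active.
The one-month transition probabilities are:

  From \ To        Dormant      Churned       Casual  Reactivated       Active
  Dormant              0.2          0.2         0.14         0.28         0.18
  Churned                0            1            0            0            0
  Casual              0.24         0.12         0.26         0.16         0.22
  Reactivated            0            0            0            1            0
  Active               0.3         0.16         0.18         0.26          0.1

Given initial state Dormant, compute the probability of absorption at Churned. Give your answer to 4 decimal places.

0.4120

Let h(s) be the probability of absorption at Churned starting from transient state s. Then h(Churned) = 1 and h(Reactivated) = 0. By first-step analysis:
h(Dormant) = 0.2·h(Dormant) + 0.2·1 + 0.14·h(Casual) + 0.28·0 + 0.18·h(Active)
h(Casual) = 0.24·h(Dormant) + 0.12·1 + 0.26·h(Casual) + 0.16·0 + 0.22·h(Active)
h(Active) = 0.3·h(Dormant) + 0.16·1 + 0.18·h(Casual) + 0.26·0 + 0.1·h(Active)
Solving: h(Dormant) = 0.4120, h(Casual) = 0.4141, h(Active) = 0.3979.
Starting from Dormant, the probability is 0.4120.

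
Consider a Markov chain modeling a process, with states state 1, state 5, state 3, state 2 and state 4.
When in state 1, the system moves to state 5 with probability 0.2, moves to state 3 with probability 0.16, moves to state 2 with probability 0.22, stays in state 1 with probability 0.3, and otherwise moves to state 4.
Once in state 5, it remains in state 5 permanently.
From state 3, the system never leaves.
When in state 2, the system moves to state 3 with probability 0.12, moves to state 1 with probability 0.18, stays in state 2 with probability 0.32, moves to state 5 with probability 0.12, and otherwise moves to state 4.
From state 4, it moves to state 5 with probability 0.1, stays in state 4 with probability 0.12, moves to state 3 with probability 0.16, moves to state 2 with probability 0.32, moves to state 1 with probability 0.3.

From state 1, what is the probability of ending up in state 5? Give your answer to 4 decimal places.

Let h(s) be the probability of absorption at state 5 starting from transient state s. Then h(state 5) = 1 and h(state 3) = 0. By first-step analysis:
h(state 1) = 0.3·h(state 1) + 0.2·1 + 0.16·0 + 0.22·h(state 2) + 0.12·h(state 4)
h(state 2) = 0.18·h(state 1) + 0.12·1 + 0.12·0 + 0.32·h(state 2) + 0.26·h(state 4)
h(state 4) = 0.3·h(state 1) + 0.1·1 + 0.16·0 + 0.32·h(state 2) + 0.12·h(state 4)
Solving: h(state 1) = 0.5221, h(state 2) = 0.4950, h(state 4) = 0.4716.
Starting from state 1, the probability is 0.5221.

0.5221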